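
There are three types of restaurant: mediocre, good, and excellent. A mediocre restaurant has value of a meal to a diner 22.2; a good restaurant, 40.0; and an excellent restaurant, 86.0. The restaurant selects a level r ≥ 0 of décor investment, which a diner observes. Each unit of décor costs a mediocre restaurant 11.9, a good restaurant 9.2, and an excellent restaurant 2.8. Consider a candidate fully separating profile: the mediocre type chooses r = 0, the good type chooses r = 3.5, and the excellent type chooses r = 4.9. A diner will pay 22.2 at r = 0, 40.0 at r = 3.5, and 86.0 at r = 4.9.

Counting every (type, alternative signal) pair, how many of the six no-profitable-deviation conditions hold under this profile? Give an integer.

3

Good (own payoff 40.0 − 9.2×3.5 = 7.8): to r=0 gives 22.2 → profitable ✗; to r=4.9 gives 86.0 − 9.2×4.9 = 40.92 → profitable ✗.
Excellent (own payoff 86.0 − 2.8×4.9 = 72.28): to r=0 gives 22.2 → no gain ✓; to r=3.5 gives 40.0 − 2.8×3.5 = 30.2 → no gain ✓.
Mediocre (own payoff 22.2): to r=3.5 gives 40.0 − 11.9×3.5 = -1.65 → no gain ✓; to r=4.9 gives 86.0 − 11.9×4.9 = 27.69 → profitable ✗.
3 of the 6 constraints hold; not an equilibrium.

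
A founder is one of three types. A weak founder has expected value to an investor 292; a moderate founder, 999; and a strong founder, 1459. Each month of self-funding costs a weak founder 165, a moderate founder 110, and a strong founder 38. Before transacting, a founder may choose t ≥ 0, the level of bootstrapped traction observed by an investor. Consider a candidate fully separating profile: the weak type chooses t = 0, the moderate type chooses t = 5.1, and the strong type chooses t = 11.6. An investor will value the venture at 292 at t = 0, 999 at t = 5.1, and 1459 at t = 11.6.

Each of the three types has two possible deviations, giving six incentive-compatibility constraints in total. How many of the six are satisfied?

Weak (own payoff 292): to t=5.1 gives 999 − 165×5.1 = 157.5 → no gain ✓; to t=11.6 gives 1459 − 165×11.6 = -455 → no gain ✓.
Moderate (own payoff 999 − 110×5.1 = 438): to t=0 gives 292 → no gain ✓; to t=11.6 gives 1459 − 110×11.6 = 183 → no gain ✓.
Strong (own payoff 1459 − 38×11.6 = 1018.2): to t=0 gives 292 → no gain ✓; to t=5.1 gives 999 − 38×5.1 = 805.2 → no gain ✓.
6 of the 6 constraints hold; this profile is a separating equilibrium.

6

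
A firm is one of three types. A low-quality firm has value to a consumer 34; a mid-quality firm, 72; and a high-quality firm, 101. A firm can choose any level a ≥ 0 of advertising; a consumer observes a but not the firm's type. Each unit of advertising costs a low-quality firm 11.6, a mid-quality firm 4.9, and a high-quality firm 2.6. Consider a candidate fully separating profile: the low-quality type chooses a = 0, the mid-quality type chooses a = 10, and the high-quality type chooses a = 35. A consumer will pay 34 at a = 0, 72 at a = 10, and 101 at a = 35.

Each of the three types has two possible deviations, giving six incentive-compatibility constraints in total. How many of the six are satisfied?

Low-quality (own payoff 34): to a=10 gives 72 − 11.6×10 = -44 → no gain ✓; to a=35 gives 101 − 11.6×35 = -305 → no gain ✓.
High-quality (own payoff 101 − 2.6×35 = 10): to a=0 gives 34 → profitable ✗; to a=10 gives 72 − 2.6×10 = 46 → profitable ✗.
Mid-quality (own payoff 72 − 4.9×10 = 23): to a=0 gives 34 → profitable ✗; to a=35 gives 101 − 4.9×35 = -70.5 → no gain ✓.
3 of the 6 constraints hold; not an equilibrium.

3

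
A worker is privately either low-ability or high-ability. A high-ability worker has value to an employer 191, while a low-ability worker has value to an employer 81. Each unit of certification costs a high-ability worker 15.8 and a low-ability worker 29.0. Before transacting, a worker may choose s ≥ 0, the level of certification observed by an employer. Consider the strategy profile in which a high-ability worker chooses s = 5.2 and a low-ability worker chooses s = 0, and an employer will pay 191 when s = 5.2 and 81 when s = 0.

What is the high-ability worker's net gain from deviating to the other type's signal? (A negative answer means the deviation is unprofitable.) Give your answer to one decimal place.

Playing s = 5.2 the high-ability worker receives 191 − 15.8 × 5.2 = 108.84.
Deviating to s = 0 yields 81 instead.
Gain from deviating: 81 − 108.84 = -27.84, i.e. -27.8 to one decimal place.
The gain is negative, so the high-ability type's incentive-compatibility constraint is satisfied.

-27.8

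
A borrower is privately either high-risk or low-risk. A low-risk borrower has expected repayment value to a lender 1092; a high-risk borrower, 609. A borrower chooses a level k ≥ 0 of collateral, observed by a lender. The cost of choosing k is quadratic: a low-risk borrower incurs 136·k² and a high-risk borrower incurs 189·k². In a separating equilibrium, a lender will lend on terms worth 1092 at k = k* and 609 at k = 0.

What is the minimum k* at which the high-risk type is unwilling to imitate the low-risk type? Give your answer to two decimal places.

1.60

The high-risk type at k = 0 receives 609; imitating at k* yields 1092 − 189·k*².
Indifference: 609 = 1092 − 189·k*², so k*² = (1092 − 609) / 189 ≈ 2.5556.
k* = √2.5556 ≈ 1.60.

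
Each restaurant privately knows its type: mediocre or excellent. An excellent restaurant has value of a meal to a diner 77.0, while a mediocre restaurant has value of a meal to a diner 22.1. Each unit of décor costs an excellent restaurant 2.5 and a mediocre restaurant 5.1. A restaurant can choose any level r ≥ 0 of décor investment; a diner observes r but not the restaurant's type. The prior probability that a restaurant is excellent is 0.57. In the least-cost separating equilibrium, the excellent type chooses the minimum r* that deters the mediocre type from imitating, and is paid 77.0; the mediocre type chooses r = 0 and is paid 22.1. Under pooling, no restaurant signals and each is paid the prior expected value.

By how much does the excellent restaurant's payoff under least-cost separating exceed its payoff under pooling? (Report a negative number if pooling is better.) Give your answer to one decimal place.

-3.3

Least-cost separating signal: r* solves 22.1 = 77.0 − 5.1·r*, so r* = (77.0 − 22.1)/5.1 ≈ 10.7647.
Excellent type's separating payoff: 77.0 − 2.5 × r* = 77.0 − 2.5 × (77.0 − 22.1)/5.1 = 77.0 − 137.25/5.1 ≈ 50.088.
Pooling payoff: 0.57 × 77.0 + 0.43 × 22.1 = 53.393.
Difference: 50.088 − 53.393 = -3.305, i.e. -3.3 to one decimal place.
The excellent type would prefer the pooling outcome.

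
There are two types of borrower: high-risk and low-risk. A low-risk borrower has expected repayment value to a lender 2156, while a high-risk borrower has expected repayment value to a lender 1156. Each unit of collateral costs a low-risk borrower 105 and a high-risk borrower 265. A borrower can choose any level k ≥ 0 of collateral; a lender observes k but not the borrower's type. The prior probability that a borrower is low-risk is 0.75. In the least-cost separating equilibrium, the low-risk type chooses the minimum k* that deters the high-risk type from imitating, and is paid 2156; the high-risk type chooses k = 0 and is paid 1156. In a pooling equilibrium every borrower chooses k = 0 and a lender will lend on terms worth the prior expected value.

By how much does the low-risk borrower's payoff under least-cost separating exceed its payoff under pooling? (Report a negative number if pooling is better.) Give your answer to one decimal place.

-146.2

Least-cost separating signal: k* solves 1156 = 2156 − 265·k*, so k* = (2156 − 1156)/265 ≈ 3.7736.
Low-risk type's separating payoff: 2156 − 105 × k* = 2156 − 105 × (2156 − 1156)/265 = 2156 − 105000/265 ≈ 1759.774.
Pooling payoff: 0.75 × 2156 + 0.25 × 1156 = 1906.
Difference: 1759.774 − 1906 = -146.226, i.e. -146.2 to one decimal place.
The low-risk type would prefer the pooling outcome.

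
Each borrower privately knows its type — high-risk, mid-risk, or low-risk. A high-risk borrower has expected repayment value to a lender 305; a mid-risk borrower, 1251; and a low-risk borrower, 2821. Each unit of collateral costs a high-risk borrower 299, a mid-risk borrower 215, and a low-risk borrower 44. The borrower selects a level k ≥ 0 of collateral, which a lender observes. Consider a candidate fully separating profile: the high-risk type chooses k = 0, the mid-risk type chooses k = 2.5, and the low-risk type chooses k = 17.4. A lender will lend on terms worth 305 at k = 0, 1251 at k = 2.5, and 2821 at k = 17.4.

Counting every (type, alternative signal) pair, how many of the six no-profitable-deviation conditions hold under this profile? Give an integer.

5

Low-risk (own payoff 2821 − 44×17.4 = 2055.4): to k=0 gives 305 → no gain ✓; to k=2.5 gives 1251 − 44×2.5 = 1141 → no gain ✓.
High-risk (own payoff 305): to k=2.5 gives 1251 − 299×2.5 = 503.5 → profitable ✗; to k=17.4 gives 2821 − 299×17.4 = -2381.6 → no gain ✓.
Mid-risk (own payoff 1251 − 215×2.5 = 713.5): to k=0 gives 305 → no gain ✓; to k=17.4 gives 2821 − 215×17.4 = -920 → no gain ✓.
5 of the 6 constraints hold; not an equilibrium.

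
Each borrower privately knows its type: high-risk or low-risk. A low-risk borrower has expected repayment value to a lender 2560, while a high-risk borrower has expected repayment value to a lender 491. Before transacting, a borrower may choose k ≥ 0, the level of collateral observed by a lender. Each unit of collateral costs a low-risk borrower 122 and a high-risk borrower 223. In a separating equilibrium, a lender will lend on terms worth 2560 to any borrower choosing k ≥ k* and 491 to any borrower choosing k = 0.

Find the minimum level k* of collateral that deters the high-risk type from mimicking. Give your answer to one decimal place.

9.3

A high-risk borrower choosing k = 0 receives 491.
Imitating at k* instead would pay 2560 at cost 223·k*, netting 2560 − 223·k*.
Indifference: 491 = 2560 − 223·k*, so k* = (2560 − 491) / 223 ≈ 9.3.
This is the high-risk type's binding incentive-compatibility constraint; any k ≥ 9.3 sustains separation on that side.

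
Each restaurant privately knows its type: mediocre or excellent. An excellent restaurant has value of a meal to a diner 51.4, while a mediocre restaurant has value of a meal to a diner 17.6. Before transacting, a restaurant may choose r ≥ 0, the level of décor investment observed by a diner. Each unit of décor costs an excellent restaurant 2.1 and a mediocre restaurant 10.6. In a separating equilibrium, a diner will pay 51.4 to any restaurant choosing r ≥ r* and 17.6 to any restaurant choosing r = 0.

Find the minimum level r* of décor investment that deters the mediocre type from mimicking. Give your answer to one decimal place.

3.2

A mediocre restaurant choosing r = 0 receives 17.6.
Imitating at r* instead would pay 51.4 at cost 10.6·r*, netting 51.4 − 10.6·r*.
Indifference: 17.6 = 51.4 − 10.6·r*, so r* = (51.4 − 17.6) / 10.6 ≈ 3.2.
At r* the mediocre type's incentive constraint just binds; the excellent type strictly prefers r* since its per-unit cost is lower.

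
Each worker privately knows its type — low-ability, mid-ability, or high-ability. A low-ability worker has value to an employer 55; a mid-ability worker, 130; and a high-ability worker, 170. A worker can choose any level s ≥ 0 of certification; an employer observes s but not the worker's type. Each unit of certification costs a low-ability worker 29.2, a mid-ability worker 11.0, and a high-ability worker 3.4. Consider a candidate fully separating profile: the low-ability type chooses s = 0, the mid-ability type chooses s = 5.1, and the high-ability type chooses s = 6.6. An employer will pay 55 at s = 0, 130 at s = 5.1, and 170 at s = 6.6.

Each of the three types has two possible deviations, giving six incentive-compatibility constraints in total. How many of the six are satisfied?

High-ability (own payoff 170 − 3.4×6.6 = 147.56): to s=0 gives 55 → no gain ✓; to s=5.1 gives 130 − 3.4×5.1 = 112.66 → no gain ✓.
Mid-ability (own payoff 130 − 11.0×5.1 = 73.9): to s=0 gives 55 → no gain ✓; to s=6.6 gives 170 − 11.0×6.6 = 97.4 → profitable ✗.
Low-ability (own payoff 55): to s=5.1 gives 130 − 29.2×5.1 = -18.92 → no gain ✓; to s=6.6 gives 170 − 29.2×6.6 = -22.72 → no gain ✓.
5 of the 6 constraints hold; not an equilibrium.

5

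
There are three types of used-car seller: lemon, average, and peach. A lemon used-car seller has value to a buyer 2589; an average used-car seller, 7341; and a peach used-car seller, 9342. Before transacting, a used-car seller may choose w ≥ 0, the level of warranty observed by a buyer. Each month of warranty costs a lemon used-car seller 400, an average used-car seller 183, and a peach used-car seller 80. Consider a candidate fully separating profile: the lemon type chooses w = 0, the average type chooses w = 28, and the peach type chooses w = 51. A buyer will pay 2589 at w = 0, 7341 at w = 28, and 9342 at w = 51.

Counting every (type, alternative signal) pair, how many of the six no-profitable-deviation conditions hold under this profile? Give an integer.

Average (own payoff 7341 − 183×28 = 2217): to w=0 gives 2589 → profitable ✗; to w=51 gives 9342 − 183×51 = 9 → no gain ✓.
Peach (own payoff 9342 − 80×51 = 5262): to w=0 gives 2589 → no gain ✓; to w=28 gives 7341 − 80×28 = 5101 → no gain ✓.
Lemon (own payoff 2589): to w=28 gives 7341 − 400×28 = -3859 → no gain ✓; to w=51 gives 9342 − 400×51 = -11058 → no gain ✓.
5 of the 6 constraints hold; not an equilibrium.

5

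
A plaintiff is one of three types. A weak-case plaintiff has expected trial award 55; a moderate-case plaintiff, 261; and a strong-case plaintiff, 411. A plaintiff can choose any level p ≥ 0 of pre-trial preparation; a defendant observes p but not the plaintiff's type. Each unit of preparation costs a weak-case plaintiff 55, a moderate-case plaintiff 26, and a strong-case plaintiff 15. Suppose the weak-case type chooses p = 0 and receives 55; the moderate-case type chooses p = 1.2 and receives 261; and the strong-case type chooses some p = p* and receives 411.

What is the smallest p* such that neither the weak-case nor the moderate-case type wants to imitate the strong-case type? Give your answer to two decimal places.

Moderate-case type (on-path payoff 261 − 26×1.2 = 229.8) won't mimic when 229.8 ≥ 411 − 26·p*, i.e. p* ≥ 6.97.
Weak-case type (on-path payoff 55) won't mimic when 55 ≥ 411 − 55·p*, i.e. p* ≥ 6.47.
Both must hold, so p* = max(6.47, 6.97) = 6.97. The moderate-case type's constraint binds.

6.97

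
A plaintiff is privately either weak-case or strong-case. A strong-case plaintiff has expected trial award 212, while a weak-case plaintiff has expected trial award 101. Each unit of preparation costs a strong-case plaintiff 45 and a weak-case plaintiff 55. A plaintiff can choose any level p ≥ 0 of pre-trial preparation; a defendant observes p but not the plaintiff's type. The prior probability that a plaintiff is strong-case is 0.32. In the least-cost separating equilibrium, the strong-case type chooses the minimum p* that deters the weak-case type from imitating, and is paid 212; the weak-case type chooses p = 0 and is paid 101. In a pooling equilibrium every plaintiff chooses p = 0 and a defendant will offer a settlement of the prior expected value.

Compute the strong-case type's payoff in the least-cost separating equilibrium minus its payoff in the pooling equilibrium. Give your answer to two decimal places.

-15.34

Least-cost separating signal: p* solves 101 = 212 − 55·p*, so p* = (212 − 101)/55 ≈ 2.0182.
Strong-case type's separating payoff: 212 − 45 × p* = 212 − 45 × (212 − 101)/55 = 212 − 4995/55 ≈ 121.1818.
Pooling payoff: 0.32 × 212 + 0.68 × 101 = 136.52.
Difference: 121.1818 − 136.52 = -15.3382, i.e. -15.34 to two decimal places.
The strong-case type would prefer the pooling outcome.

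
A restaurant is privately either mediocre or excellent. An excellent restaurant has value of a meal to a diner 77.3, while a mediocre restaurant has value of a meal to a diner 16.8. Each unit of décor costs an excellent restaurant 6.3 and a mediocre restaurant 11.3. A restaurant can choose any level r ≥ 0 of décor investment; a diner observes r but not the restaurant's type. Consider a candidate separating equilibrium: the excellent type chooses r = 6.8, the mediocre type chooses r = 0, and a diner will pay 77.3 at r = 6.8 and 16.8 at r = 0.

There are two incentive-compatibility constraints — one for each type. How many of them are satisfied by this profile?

2

Excellent type: signal → 77.3 − 6.3 × 6.8 = 34.46; deviate to 0 → 16.8. IC holds (34.46 ≥ 16.8).
Mediocre type: stay at 0 → 16.8; mimic → 77.3 − 11.3 × 6.8 = 0.46. IC holds (16.8 ≥ 0.46).
2 of 2 constraints hold, so this is a separating equilibrium.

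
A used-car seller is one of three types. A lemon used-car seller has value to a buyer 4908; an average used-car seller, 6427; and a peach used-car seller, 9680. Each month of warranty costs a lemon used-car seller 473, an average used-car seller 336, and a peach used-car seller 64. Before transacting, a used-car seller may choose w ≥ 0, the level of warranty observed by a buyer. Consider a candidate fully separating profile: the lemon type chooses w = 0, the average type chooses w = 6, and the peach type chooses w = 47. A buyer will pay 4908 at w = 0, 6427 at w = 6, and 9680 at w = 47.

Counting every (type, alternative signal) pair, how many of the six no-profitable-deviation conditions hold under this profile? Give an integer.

Lemon (own payoff 4908): to w=6 gives 6427 − 473×6 = 3589 → no gain ✓; to w=47 gives 9680 − 473×47 = -12551 → no gain ✓.
Peach (own payoff 9680 − 64×47 = 6672): to w=0 gives 4908 → no gain ✓; to w=6 gives 6427 − 64×6 = 6043 → no gain ✓.
Average (own payoff 6427 − 336×6 = 4411): to w=0 gives 4908 → profitable ✗; to w=47 gives 9680 − 336×47 = -6112 → no gain ✓.
5 of the 6 constraints hold; not an equilibrium.

5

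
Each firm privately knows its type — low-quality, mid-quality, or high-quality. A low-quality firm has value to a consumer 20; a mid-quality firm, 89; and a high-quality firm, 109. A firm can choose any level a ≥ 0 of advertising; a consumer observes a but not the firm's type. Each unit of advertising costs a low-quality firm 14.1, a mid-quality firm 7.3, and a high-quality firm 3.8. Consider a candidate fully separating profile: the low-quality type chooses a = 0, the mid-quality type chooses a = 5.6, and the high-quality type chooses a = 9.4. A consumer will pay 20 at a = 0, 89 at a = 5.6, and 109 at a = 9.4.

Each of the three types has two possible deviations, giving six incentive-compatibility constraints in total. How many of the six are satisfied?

6

High-quality (own payoff 109 − 3.8×9.4 = 73.28): to a=0 gives 20 → no gain ✓; to a=5.6 gives 89 − 3.8×5.6 = 67.72 → no gain ✓.
Mid-quality (own payoff 89 − 7.3×5.6 = 48.12): to a=0 gives 20 → no gain ✓; to a=9.4 gives 109 − 7.3×9.4 = 40.38 → no gain ✓.
Low-quality (own payoff 20): to a=5.6 gives 89 − 14.1×5.6 = 10.04 → no gain ✓; to a=9.4 gives 109 − 14.1×9.4 = -23.54 → no gain ✓.
6 of the 6 constraints hold; this profile is a separating equilibrium.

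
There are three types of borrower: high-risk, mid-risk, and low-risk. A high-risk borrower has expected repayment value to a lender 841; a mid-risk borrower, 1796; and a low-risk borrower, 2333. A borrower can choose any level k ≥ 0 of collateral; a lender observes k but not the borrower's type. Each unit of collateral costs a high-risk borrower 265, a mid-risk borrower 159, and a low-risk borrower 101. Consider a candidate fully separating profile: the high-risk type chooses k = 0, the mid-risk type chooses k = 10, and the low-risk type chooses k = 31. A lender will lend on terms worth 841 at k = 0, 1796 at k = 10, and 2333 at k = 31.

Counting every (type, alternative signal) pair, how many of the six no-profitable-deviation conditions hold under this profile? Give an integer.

Low-risk (own payoff 2333 − 101×31 = -798): to k=0 gives 841 → profitable ✗; to k=10 gives 1796 − 101×10 = 786 → profitable ✗.
Mid-risk (own payoff 1796 − 159×10 = 206): to k=0 gives 841 → profitable ✗; to k=31 gives 2333 − 159×31 = -2596 → no gain ✓.
High-risk (own payoff 841): to k=10 gives 1796 − 265×10 = -854 → no gain ✓; to k=31 gives 2333 − 265×31 = -5882 → no gain ✓.
3 of the 6 constraints hold; not an equilibrium.

3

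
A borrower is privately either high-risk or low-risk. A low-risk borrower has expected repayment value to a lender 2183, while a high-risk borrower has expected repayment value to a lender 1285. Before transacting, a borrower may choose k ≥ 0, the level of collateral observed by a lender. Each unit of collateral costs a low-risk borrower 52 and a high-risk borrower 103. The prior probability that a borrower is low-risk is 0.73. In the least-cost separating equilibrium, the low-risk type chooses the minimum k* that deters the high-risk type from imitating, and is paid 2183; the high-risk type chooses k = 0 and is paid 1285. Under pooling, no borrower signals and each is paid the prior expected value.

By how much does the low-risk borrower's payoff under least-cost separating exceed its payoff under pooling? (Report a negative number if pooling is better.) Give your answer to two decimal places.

Least-cost separating signal: k* solves 1285 = 2183 − 103·k*, so k* = (2183 − 1285)/103 ≈ 8.7184.
Low-risk type's separating payoff: 2183 − 52 × k* = 2183 − 52 × (2183 − 1285)/103 = 2183 − 46696/103 ≈ 1729.6408.
Pooling payoff: 0.73 × 2183 + 0.27 × 1285 = 1940.54.
Difference: 1729.6408 − 1940.54 = -210.8992, i.e. -210.90 to two decimal places.
The low-risk type would prefer the pooling outcome.

-210.90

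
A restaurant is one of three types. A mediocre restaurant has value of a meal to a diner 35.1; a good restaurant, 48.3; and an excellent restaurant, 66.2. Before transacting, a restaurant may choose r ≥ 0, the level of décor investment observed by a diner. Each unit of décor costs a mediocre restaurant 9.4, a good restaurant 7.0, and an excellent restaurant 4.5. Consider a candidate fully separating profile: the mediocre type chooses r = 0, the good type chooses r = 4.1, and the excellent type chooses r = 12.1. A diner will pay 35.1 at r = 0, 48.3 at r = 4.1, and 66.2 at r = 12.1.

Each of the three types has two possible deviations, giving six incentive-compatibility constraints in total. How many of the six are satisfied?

3

Good (own payoff 48.3 − 7.0×4.1 = 19.6): to r=0 gives 35.1 → profitable ✗; to r=12.1 gives 66.2 − 7.0×12.1 = -18.5 → no gain ✓.
Excellent (own payoff 66.2 − 4.5×12.1 = 11.75): to r=0 gives 35.1 → profitable ✗; to r=4.1 gives 48.3 − 4.5×4.1 = 29.85 → profitable ✗.
Mediocre (own payoff 35.1): to r=4.1 gives 48.3 − 9.4×4.1 = 9.76 → no gain ✓; to r=12.1 gives 66.2 − 9.4×12.1 = -47.54 → no gain ✓.
3 of the 6 constraints hold; not an equilibrium.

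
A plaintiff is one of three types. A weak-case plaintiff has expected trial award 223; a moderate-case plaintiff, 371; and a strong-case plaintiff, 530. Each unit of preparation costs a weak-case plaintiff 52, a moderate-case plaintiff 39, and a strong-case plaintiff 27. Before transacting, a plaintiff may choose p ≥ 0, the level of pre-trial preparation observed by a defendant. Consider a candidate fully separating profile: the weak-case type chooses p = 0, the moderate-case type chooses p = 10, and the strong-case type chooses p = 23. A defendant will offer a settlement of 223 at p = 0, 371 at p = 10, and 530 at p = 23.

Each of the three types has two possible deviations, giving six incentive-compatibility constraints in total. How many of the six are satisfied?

Weak-case (own payoff 223): to p=10 gives 371 − 52×10 = -149 → no gain ✓; to p=23 gives 530 − 52×23 = -666 → no gain ✓.
Strong-case (own payoff 530 − 27×23 = -91): to p=0 gives 223 → profitable ✗; to p=10 gives 371 − 27×10 = 101 → profitable ✗.
Moderate-case (own payoff 371 − 39×10 = -19): to p=0 gives 223 → profitable ✗; to p=23 gives 530 − 39×23 = -367 → no gain ✓.
3 of the 6 constraints hold; not an equilibrium.

3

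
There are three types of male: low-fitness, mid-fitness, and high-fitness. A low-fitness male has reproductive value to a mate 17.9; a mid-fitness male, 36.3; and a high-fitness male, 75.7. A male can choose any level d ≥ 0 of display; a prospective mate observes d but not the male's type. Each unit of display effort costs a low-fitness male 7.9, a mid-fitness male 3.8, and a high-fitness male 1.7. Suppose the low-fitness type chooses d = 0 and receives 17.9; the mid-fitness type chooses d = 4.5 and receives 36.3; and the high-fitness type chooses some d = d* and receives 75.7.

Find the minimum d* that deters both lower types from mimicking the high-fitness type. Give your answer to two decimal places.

Mid-fitness type (on-path payoff 36.3 − 3.8×4.5 = 19.2) won't mimic when 19.2 ≥ 75.7 − 3.8·d*, i.e. d* ≥ 14.87.
Low-fitness type (on-path payoff 17.9) won't mimic when 17.9 ≥ 75.7 − 7.9·d*, i.e. d* ≥ 7.32.
Both must hold, so d* = max(7.32, 14.87) = 14.87. The mid-fitness type's constraint binds.

14.87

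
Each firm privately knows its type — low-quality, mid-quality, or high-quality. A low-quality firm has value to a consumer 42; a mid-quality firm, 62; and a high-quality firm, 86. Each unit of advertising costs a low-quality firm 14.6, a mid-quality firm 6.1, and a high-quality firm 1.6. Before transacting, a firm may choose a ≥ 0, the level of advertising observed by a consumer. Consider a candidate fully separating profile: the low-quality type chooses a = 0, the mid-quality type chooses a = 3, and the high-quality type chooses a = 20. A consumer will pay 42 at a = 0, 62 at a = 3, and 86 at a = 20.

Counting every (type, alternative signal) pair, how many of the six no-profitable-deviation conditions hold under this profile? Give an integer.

High-quality (own payoff 86 − 1.6×20 = 54): to a=0 gives 42 → no gain ✓; to a=3 gives 62 − 1.6×3 = 57.2 → profitable ✗.
Low-quality (own payoff 42): to a=3 gives 62 − 14.6×3 = 18.2 → no gain ✓; to a=20 gives 86 − 14.6×20 = -206 → no gain ✓.
Mid-quality (own payoff 62 − 6.1×3 = 43.7): to a=0 gives 42 → no gain ✓; to a=20 gives 86 − 6.1×20 = -36 → no gain ✓.
5 of the 6 constraints hold; not an equilibrium.

5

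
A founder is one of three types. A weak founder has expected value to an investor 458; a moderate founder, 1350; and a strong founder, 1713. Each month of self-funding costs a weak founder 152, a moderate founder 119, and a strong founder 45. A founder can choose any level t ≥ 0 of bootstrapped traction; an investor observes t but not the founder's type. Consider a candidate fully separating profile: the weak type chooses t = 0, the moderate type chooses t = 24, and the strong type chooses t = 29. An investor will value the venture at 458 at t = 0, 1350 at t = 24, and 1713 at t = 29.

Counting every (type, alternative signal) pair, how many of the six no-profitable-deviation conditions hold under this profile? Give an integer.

4

Moderate (own payoff 1350 − 119×24 = -1506): to t=0 gives 458 → profitable ✗; to t=29 gives 1713 − 119×29 = -1738 → no gain ✓.
Strong (own payoff 1713 − 45×29 = 408): to t=0 gives 458 → profitable ✗; to t=24 gives 1350 − 45×24 = 270 → no gain ✓.
Weak (own payoff 458): to t=24 gives 1350 − 152×24 = -2298 → no gain ✓; to t=29 gives 1713 − 152×29 = -2695 → no gain ✓.
4 of the 6 constraints hold; not an equilibrium.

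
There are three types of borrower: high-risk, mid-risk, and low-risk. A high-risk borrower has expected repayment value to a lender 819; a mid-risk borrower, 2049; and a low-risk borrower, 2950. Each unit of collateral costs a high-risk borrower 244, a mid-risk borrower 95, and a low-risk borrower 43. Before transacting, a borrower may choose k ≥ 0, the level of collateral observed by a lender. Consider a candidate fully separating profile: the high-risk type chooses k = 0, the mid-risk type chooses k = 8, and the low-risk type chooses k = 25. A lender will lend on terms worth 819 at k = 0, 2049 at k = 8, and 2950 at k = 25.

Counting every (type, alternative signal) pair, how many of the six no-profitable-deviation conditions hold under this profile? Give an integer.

Mid-risk (own payoff 2049 − 95×8 = 1289): to k=0 gives 819 → no gain ✓; to k=25 gives 2950 − 95×25 = 575 → no gain ✓.
High-risk (own payoff 819): to k=8 gives 2049 − 244×8 = 97 → no gain ✓; to k=25 gives 2950 − 244×25 = -3150 → no gain ✓.
Low-risk (own payoff 2950 − 43×25 = 1875): to k=0 gives 819 → no gain ✓; to k=8 gives 2049 − 43×8 = 1705 → no gain ✓.
6 of the 6 constraints hold; this profile is a separating equilibrium.

6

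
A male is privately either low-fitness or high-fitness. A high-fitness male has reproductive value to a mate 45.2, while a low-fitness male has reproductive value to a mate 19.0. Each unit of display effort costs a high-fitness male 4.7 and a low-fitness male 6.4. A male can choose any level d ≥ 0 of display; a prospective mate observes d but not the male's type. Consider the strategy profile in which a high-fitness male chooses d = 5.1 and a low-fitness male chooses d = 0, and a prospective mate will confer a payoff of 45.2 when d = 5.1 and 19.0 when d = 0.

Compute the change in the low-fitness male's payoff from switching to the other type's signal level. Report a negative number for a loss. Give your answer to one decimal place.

Playing d = 0 the low-fitness male receives 19.0.
Deviating to d = 5.1 brings payment 45.2 at cost 6.4 × 5.1 = 32.64, netting 12.56.
Gain from deviating: 12.56 − 19.0 = -6.44, i.e. -6.4 to one decimal place.
The gain is negative, so the low-fitness type's incentive-compatibility constraint is satisfied.

-6.4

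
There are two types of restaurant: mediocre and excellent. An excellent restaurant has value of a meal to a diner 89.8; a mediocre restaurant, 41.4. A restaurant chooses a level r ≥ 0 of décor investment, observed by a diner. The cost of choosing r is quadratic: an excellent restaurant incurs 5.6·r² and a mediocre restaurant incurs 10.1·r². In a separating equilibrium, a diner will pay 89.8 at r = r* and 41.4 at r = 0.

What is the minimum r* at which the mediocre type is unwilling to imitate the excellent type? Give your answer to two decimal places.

2.19

The mediocre type at r = 0 receives 41.4; imitating at r* yields 89.8 − 10.1·r*².
Indifference: 41.4 = 89.8 − 10.1·r*², so r*² = (89.8 − 41.4) / 10.1 ≈ 4.7921.
r* = √4.7921 ≈ 2.19.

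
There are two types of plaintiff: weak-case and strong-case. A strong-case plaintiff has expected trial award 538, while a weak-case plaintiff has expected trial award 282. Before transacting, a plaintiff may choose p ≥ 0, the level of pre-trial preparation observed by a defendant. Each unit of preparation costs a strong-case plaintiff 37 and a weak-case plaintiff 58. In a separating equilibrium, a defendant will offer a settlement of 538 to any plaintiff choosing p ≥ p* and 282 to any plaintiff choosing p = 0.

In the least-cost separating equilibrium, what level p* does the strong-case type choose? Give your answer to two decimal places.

4.41

A weak-case plaintiff choosing p = 0 receives 282.
Imitating at p* instead would pay 538 at cost 58·p*, netting 538 − 58·p*.
Indifference: 282 = 538 − 58·p*, so p* = (538 − 282) / 58 ≈ 4.41.
This is the weak-case type's binding incentive-compatibility constraint; any p ≥ 4.41 sustains separation on that side.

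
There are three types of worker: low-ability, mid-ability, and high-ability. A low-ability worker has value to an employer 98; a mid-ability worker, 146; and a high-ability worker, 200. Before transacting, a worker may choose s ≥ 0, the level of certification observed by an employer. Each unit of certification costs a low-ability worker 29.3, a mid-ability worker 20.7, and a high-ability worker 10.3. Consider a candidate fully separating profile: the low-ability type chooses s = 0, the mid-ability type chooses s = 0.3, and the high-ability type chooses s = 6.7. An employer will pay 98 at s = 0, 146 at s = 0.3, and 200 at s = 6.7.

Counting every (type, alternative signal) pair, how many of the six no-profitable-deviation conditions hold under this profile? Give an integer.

Mid-ability (own payoff 146 − 20.7×0.3 = 139.79): to s=0 gives 98 → no gain ✓; to s=6.7 gives 200 − 20.7×6.7 = 61.31 → no gain ✓.
Low-ability (own payoff 98): to s=0.3 gives 146 − 29.3×0.3 = 137.21 → profitable ✗; to s=6.7 gives 200 − 29.3×6.7 = 3.69 → no gain ✓.
High-ability (own payoff 200 − 10.3×6.7 = 130.99): to s=0 gives 98 → no gain ✓; to s=0.3 gives 146 − 10.3×0.3 = 142.91 → profitable ✗.
4 of the 6 constraints hold; not an equilibrium.

4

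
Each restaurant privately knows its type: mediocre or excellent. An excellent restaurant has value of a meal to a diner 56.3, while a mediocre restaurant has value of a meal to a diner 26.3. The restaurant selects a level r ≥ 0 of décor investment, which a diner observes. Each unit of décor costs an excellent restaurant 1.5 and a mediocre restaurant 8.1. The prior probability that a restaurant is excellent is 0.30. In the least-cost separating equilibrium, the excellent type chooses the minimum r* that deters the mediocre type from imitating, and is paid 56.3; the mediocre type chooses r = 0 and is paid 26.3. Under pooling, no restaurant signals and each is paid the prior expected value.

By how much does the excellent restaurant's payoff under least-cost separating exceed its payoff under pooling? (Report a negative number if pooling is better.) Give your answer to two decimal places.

Least-cost separating signal: r* solves 26.3 = 56.3 − 8.1·r*, so r* = (56.3 − 26.3)/8.1 ≈ 3.7037.
Excellent type's separating payoff: 56.3 − 1.5 × r* = 56.3 − 1.5 × (56.3 − 26.3)/8.1 = 56.3 − 45/8.1 ≈ 50.7444.
Pooling payoff: 0.30 × 56.3 + 0.70 × 26.3 = 35.3.
Difference: 50.7444 − 35.3 = 15.4444, i.e. 15.44 to two decimal places.
The excellent type prefers to separate.

15.44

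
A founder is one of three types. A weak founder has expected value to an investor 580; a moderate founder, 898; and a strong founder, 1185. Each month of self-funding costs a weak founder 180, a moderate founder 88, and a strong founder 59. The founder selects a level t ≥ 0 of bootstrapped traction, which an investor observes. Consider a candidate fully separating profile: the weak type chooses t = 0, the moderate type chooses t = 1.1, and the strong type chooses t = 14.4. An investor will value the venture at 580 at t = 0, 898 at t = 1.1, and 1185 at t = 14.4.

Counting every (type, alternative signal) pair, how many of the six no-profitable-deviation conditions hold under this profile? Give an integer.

Moderate (own payoff 898 − 88×1.1 = 801.2): to t=0 gives 580 → no gain ✓; to t=14.4 gives 1185 − 88×14.4 = -82.2 → no gain ✓.
Weak (own payoff 580): to t=1.1 gives 898 − 180×1.1 = 700 → profitable ✗; to t=14.4 gives 1185 − 180×14.4 = -1407 → no gain ✓.
Strong (own payoff 1185 − 59×14.4 = 335.4): to t=0 gives 580 → profitable ✗; to t=1.1 gives 898 − 59×1.1 = 833.1 → profitable ✗.
3 of the 6 constraints hold; not an equilibrium.

3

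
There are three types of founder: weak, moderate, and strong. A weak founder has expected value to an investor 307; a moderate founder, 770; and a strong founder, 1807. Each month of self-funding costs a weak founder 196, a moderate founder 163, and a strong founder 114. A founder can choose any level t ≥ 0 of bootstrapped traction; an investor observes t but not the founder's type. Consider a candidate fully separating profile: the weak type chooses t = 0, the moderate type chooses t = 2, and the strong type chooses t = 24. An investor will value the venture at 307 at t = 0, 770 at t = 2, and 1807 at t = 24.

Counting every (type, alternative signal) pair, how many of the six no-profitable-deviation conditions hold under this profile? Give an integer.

Moderate (own payoff 770 − 163×2 = 444): to t=0 gives 307 → no gain ✓; to t=24 gives 1807 − 163×24 = -2105 → no gain ✓.
Weak (own payoff 307): to t=2 gives 770 − 196×2 = 378 → profitable ✗; to t=24 gives 1807 − 196×24 = -2897 → no gain ✓.
Strong (own payoff 1807 − 114×24 = -929): to t=0 gives 307 → profitable ✗; to t=2 gives 770 − 114×2 = 542 → profitable ✗.
3 of the 6 constraints hold; not an equilibrium.

3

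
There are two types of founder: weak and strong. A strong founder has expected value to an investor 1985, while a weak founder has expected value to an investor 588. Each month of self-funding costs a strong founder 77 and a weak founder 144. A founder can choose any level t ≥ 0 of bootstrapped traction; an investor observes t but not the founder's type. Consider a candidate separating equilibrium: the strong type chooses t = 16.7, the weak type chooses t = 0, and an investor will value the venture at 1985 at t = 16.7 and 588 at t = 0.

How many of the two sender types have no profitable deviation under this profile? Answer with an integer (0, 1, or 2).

Strong type: signal → 1985 − 77 × 16.7 = 699.1; deviate to 0 → 588. IC holds (699.1 ≥ 588).
Weak type: stay at 0 → 588; mimic → 1985 − 144 × 16.7 = -419.8. IC holds (588 ≥ -419.8).
2 of 2 constraints hold, so this is a separating equilibrium.

2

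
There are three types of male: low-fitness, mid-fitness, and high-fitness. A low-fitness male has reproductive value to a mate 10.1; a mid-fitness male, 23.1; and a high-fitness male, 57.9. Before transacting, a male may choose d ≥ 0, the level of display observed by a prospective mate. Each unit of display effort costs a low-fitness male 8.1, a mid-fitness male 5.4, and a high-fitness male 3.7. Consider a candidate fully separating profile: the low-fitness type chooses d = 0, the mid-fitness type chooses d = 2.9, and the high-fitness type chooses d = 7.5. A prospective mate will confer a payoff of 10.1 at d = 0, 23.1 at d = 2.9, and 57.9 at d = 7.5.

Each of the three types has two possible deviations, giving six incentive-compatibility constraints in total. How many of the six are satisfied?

Low-fitness (own payoff 10.1): to d=2.9 gives 23.1 − 8.1×2.9 = -0.39 → no gain ✓; to d=7.5 gives 57.9 − 8.1×7.5 = -2.85 → no gain ✓.
Mid-fitness (own payoff 23.1 − 5.4×2.9 = 7.44): to d=0 gives 10.1 → profitable ✗; to d=7.5 gives 57.9 − 5.4×7.5 = 17.4 → profitable ✗.
High-fitness (own payoff 57.9 − 3.7×7.5 = 30.15): to d=0 gives 10.1 → no gain ✓; to d=2.9 gives 23.1 − 3.7×2.9 = 12.37 → no gain ✓.
4 of the 6 constraints hold; not an equilibrium.

4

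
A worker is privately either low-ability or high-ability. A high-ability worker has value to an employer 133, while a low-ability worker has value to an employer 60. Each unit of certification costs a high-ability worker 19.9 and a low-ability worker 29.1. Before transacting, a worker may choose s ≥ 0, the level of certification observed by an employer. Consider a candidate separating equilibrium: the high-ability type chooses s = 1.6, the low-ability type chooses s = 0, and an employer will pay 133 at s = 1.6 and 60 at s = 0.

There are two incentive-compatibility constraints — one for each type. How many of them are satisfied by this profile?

Low-ability type: stay at 0 → 60; mimic → 133 − 29.1 × 1.6 = 86.44. IC fails (60 < 86.44).
High-ability type: signal → 133 − 19.9 × 1.6 = 101.16; deviate to 0 → 60. IC holds (101.16 ≥ 60).
1 of 2 constraints hold, so this profile is not an equilibrium.

1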